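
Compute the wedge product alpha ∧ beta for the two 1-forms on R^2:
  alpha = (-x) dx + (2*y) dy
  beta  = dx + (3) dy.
alpha ∧ beta = (-3*x - 2*y) dx ∧ dy

Distribute the wedge, using dx_i ∧ dx_j = -dx_j ∧ dx_i and dx_i ∧ dx_i = 0. For each pair (i, j) with i < j, the coefficient of dx_i ∧ dx_j in alpha ∧ beta is (alpha_i * beta_j - alpha_j * beta_i). Collecting: alpha ∧ beta = (-3*x - 2*y) dx ∧ dy.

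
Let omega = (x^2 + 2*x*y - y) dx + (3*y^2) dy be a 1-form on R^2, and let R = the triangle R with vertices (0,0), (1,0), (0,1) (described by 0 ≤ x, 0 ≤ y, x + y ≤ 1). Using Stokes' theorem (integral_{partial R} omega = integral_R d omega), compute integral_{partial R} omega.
integral_(partial R) omega = 1/6

Stokes: integral_partial_R omega = integral_R d omega with d omega = (∂Q/∂x - ∂P/∂y) dx ∧ dy.
  ∂Q/∂x = 0
  ∂P/∂y = 2*x - 1
  integrand = ∂Q/∂x - ∂P/∂y = 1 - 2*x.
Integrating over R: integral_0^1 integral_0^{1-x} (1 - 2*x) dy dx = 1/6.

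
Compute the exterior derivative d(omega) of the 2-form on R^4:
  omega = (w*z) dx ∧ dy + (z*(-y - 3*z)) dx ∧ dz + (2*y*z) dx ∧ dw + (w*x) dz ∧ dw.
d(omega) = (w + z) dx ∧ dy ∧ dz + (-z) dx ∧ dy ∧ dw + (w - 2*y) dx ∧ dz ∧ dw

For a 2-form omega = sum_{i<j} g_{ij} dx_i ∧ dx_j, the exterior derivative is
  d(omega) = sum_{i<j} d(g_{ij}) ∧ dx_i ∧ dx_j = sum_{i<j, k} (∂g_{ij}/∂x_k) dx_k ∧ dx_i ∧ dx_j.
Expand each term, using dx_k ∧ dx_i ∧ dx_j = sgn(permutation) dx_{(a)} ∧ dx_{(b)} ∧ dx_{(c)} with (a < b < c) sorted:
  d(w*z) includes (∂/∂z)(w*z) dz = (w) dz, which multiplied by dx ∧ dy gives (w) dx ∧ dy ∧ dz
  d(w*z) includes (∂/∂w)(w*z) dw = (z) dw, which multiplied by dx ∧ dy gives (z) dx ∧ dy ∧ dw
  d(z*(-y - 3*z)) includes (∂/∂y)(z*(-y - 3*z)) dy = (-z) dy, which multiplied by dx ∧ dz gives (z) dx ∧ dy ∧ dz
  d(2*y*z) includes (∂/∂y)(2*y*z) dy = (2*z) dy, which multiplied by dx ∧ dw gives (-2*z) dx ∧ dy ∧ dw
  d(2*y*z) includes (∂/∂z)(2*y*z) dz = (2*y) dz, which multiplied by dx ∧ dw gives (-2*y) dx ∧ dz ∧ dw
  d(w*x) includes (∂/∂x)(w*x) dx = (w) dx, which multiplied by dz ∧ dw gives (w) dx ∧ dz ∧ dw
Collecting like 3-forms: d(omega) = (w + z) dx ∧ dy ∧ dz + (-z) dx ∧ dy ∧ dw + (w - 2*y) dx ∧ dz ∧ dw.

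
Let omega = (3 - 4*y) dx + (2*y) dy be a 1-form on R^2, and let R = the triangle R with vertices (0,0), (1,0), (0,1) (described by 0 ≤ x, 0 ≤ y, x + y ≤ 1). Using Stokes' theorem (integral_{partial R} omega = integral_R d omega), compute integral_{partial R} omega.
integral_(partial R) omega = 2

Stokes: integral_partial_R omega = integral_R d omega with d omega = (∂Q/∂x - ∂P/∂y) dx ∧ dy.
  ∂Q/∂x = 0
  ∂P/∂y = -4
  integrand = ∂Q/∂x - ∂P/∂y = 4.
Integrating over R: integral_0^1 integral_0^{1-x} (4) dy dx = 2.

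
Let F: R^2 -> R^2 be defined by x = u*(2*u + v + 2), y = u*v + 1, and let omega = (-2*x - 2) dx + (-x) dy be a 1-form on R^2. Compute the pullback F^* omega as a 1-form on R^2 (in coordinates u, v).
F^* omega = (-16*u^3 - 14*u^2*v - 24*u^2 - 3*u*v^2 - 10*u*v - 16*u - 2*v - 4) du + (u*(-6*u^2 - 3*u*v - 6*u - 2)) dv

Using F^*(f dg) = (f ∘ F) d(g ∘ F), substitute each coordinate x_i by F_i(u, v) in f_i, and replace dx_i by d F_i = (∂F_i/∂u) du + (∂F_i/∂v) dv.
  For the x component: f_1(F) = -4*u^2 - 2*u*v - 4*u - 2; d F_1 = (4*u + v + 2) du + (u) dv
  For the y component: f_2(F) = u*(-2*u - v - 2); d F_2 = (v) du + (u) dv
Combining and collecting du, dv coefficients:
  coeff of du: -16*u^3 - 14*u^2*v - 24*u^2 - 3*u*v^2 - 10*u*v - 16*u - 2*v - 4
  coeff of dv: u*(-6*u^2 - 3*u*v - 6*u - 2)
F^* omega = (-16*u^3 - 14*u^2*v - 24*u^2 - 3*u*v^2 - 10*u*v - 16*u - 2*v - 4) du + (u*(-6*u^2 - 3*u*v - 6*u - 2)) dv.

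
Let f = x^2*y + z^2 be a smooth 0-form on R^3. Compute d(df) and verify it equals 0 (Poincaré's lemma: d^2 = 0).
d(df) = 0

Step 1: df = sum_i (∂f/∂x_i) dx_i = (2*x*y) dx + (x^2) dy + (2*z) dz.
Step 2: Apply d again. Using the 1-form formula, the coefficient of dx ∧ dy in d(df) is ∂^2 f/∂x ∂y - ∂^2 f/∂y ∂x = (2*x) - (2*x) = 0 (equality of mixed partials for smooth f).
Similarly for dx ∧ dz and dy ∧ dz — all coefficients vanish. So d(df) = 0.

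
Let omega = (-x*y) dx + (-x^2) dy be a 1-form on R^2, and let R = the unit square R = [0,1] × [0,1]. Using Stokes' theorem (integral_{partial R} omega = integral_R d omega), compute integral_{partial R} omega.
integral_(partial R) omega = -1/2

Stokes: integral_partial_R omega = integral_R d omega with d omega = (∂Q/∂x - ∂P/∂y) dx ∧ dy.
  ∂Q/∂x = -2*x
  ∂P/∂y = -x
  integrand = ∂Q/∂x - ∂P/∂y = -x.
Integrating over R: integral_0^1 integral_0^1 (-x) dx dy = -1/2.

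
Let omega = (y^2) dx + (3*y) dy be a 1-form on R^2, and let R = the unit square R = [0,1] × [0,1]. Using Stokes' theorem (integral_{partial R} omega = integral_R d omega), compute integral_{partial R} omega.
integral_(partial R) omega = -1

Stokes: integral_partial_R omega = integral_R d omega with d omega = (∂Q/∂x - ∂P/∂y) dx ∧ dy.
  ∂Q/∂x = 0
  ∂P/∂y = 2*y
  integrand = ∂Q/∂x - ∂P/∂y = -2*y.
Integrating over R: integral_0^1 integral_0^1 (-2*y) dx dy = -1.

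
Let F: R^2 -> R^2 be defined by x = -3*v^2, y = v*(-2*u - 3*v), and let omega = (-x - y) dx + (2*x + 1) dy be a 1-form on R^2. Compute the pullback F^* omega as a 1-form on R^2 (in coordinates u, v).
F^* omega = (12*v^3 - 2*v) du + (-2*u - 6*v) dv

Using F^*(f dg) = (f ∘ F) d(g ∘ F), substitute each coordinate x_i by F_i(u, v) in f_i, and replace dx_i by d F_i = (∂F_i/∂u) du + (∂F_i/∂v) dv.
  For the x component: f_1(F) = 2*v*(u + 3*v); d F_1 = (0) du + (-6*v) dv
  For the y component: f_2(F) = 1 - 6*v^2; d F_2 = (-2*v) du + (-2*u - 6*v) dv
Combining and collecting du, dv coefficients:
  coeff of du: 12*v^3 - 2*v
  coeff of dv: -2*u - 6*v
F^* omega = (12*v^3 - 2*v) du + (-2*u - 6*v) dv.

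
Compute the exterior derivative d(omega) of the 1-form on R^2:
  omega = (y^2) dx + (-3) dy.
d(omega) = (-2*y) dx ∧ dy

For a 1-form omega = sum_i f_i dx_i, the exterior derivative is
  d(omega) = sum_{i < j} (∂f_j/∂x_i - ∂f_i/∂x_j) dx_i ∧ dx_j.
  coefficient of dx ∧ dy: ∂f_2/∂x - ∂f_1/∂y = ∂(-3)/∂x - ∂(y^2)/∂y = -2*y
Assembling: d(omega) = (-2*y) dx ∧ dy.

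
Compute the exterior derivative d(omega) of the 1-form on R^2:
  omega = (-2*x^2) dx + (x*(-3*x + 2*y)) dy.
d(omega) = (-6*x + 2*y) dx ∧ dy

For a 1-form omega = sum_i f_i dx_i, the exterior derivative is
  d(omega) = sum_{i < j} (∂f_j/∂x_i - ∂f_i/∂x_j) dx_i ∧ dx_j.
  coefficient of dx ∧ dy: ∂f_2/∂x - ∂f_1/∂y = ∂(x*(-3*x + 2*y))/∂x - ∂(-2*x^2)/∂y = -6*x + 2*y
Assembling: d(omega) = (-6*x + 2*y) dx ∧ dy.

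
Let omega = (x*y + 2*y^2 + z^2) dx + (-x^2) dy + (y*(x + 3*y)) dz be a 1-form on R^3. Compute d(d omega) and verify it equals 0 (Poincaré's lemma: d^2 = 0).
d(d omega) = 0

Step 1: d omega = sum_{i<j} (∂f_j/∂x_i - ∂f_i/∂x_j) dx_i ∧ dx_j:
  coeff of dx ∧ dy: -3*x - 4*y
  coeff of dx ∧ dz: y - 2*z
  coeff of dy ∧ dz: x + 6*y
Step 2: Apply d again to each 2-form coefficient. The only possible 3-form in R^3 is dx ∧ dy ∧ dz, with coefficient
  ∂(coeff of dy∧dz)/∂x - ∂(coeff of dx∧dz)/∂y + ∂(coeff of dx∧dy)/∂z
  = ∂/∂x (x + 6*y) - ∂/∂y (y - 2*z) + ∂/∂z (-3*x - 4*y).
Each of these terms simplifies to sums of mixed partials that cancel in pairs. The result is 0 (by equality of mixed partials for smooth functions — Schwarz / Clairaut).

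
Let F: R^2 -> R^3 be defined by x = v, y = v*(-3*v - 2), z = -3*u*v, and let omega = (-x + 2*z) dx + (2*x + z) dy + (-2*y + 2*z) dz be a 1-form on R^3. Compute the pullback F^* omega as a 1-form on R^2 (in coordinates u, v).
F^* omega = (v^2*(18*u - 18*v - 12)) du + (v*(18*u^2 - 12*u - 12*v - 5)) dv

Using F^*(f dg) = (f ∘ F) d(g ∘ F), substitute each coordinate x_i by F_i(u, v) in f_i, and replace dx_i by d F_i = (∂F_i/∂u) du + (∂F_i/∂v) dv.
  For the x component: f_1(F) = v*(-6*u - 1); d F_1 = (0) du + (1) dv
  For the y component: f_2(F) = v*(2 - 3*u); d F_2 = (0) du + (-6*v - 2) dv
  For the z component: f_3(F) = 2*v*(-3*u + 3*v + 2); d F_3 = (-3*v) du + (-3*u) dv
Combining and collecting du, dv coefficients:
  coeff of du: v^2*(18*u - 18*v - 12)
  coeff of dv: v*(18*u^2 - 12*u - 12*v - 5)
F^* omega = (v^2*(18*u - 18*v - 12)) du + (v*(18*u^2 - 12*u - 12*v - 5)) dv.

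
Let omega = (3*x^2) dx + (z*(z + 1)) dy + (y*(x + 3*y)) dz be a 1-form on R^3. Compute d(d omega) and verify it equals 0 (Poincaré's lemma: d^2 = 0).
d(d omega) = 0

Step 1: d omega = sum_{i<j} (∂f_j/∂x_i - ∂f_i/∂x_j) dx_i ∧ dx_j:
  coeff of dx ∧ dy: 0
  coeff of dx ∧ dz: y
  coeff of dy ∧ dz: x + 6*y - 2*z - 1
Step 2: Apply d again to each 2-form coefficient. The only possible 3-form in R^3 is dx ∧ dy ∧ dz, with coefficient
  ∂(coeff of dy∧dz)/∂x - ∂(coeff of dx∧dz)/∂y + ∂(coeff of dx∧dy)/∂z
  = ∂/∂x (x + 6*y - 2*z - 1) - ∂/∂y (y) + ∂/∂z (0).
Each of these terms simplifies to sums of mixed partials that cancel in pairs. The result is 0 (by equality of mixed partials for smooth functions — Schwarz / Clairaut).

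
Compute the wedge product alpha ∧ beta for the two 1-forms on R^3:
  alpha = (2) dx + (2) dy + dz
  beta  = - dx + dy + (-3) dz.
alpha ∧ beta = (4) dx ∧ dy + (-5) dx ∧ dz + (-7) dy ∧ dz

Distribute the wedge, using dx_i ∧ dx_j = -dx_j ∧ dx_i and dx_i ∧ dx_i = 0. For each pair (i, j) with i < j, the coefficient of dx_i ∧ dx_j in alpha ∧ beta is (alpha_i * beta_j - alpha_j * beta_i). Collecting: alpha ∧ beta = (4) dx ∧ dy + (-5) dx ∧ dz + (-7) dy ∧ dz.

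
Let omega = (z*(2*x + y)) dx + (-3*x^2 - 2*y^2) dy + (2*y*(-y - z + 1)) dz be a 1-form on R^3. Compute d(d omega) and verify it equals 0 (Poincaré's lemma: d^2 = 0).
d(d omega) = 0

Step 1: d omega = sum_{i<j} (∂f_j/∂x_i - ∂f_i/∂x_j) dx_i ∧ dx_j:
  coeff of dx ∧ dy: -6*x - z
  coeff of dx ∧ dz: -2*x - y
  coeff of dy ∧ dz: -4*y - 2*z + 2
Step 2: Apply d again to each 2-form coefficient. The only possible 3-form in R^3 is dx ∧ dy ∧ dz, with coefficient
  ∂(coeff of dy∧dz)/∂x - ∂(coeff of dx∧dz)/∂y + ∂(coeff of dx∧dy)/∂z
  = ∂/∂x (-4*y - 2*z + 2) - ∂/∂y (-2*x - y) + ∂/∂z (-6*x - z).
Each of these terms simplifies to sums of mixed partials that cancel in pairs. The result is 0 (by equality of mixed partials for smooth functions — Schwarz / Clairaut).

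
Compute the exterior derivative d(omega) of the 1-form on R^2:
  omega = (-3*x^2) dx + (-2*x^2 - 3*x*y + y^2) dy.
d(omega) = (-4*x - 3*y) dx ∧ dy

For a 1-form omega = sum_i f_i dx_i, the exterior derivative is
  d(omega) = sum_{i < j} (∂f_j/∂x_i - ∂f_i/∂x_j) dx_i ∧ dx_j.
  coefficient of dx ∧ dy: ∂f_2/∂x - ∂f_1/∂y = ∂(-2*x^2 - 3*x*y + y^2)/∂x - ∂(-3*x^2)/∂y = -4*x - 3*y
Assembling: d(omega) = (-4*x - 3*y) dx ∧ dy.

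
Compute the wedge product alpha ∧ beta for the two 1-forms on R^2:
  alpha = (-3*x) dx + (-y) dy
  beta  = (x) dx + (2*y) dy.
alpha ∧ beta = (-5*x*y) dx ∧ dy

Distribute the wedge, using dx_i ∧ dx_j = -dx_j ∧ dx_i and dx_i ∧ dx_i = 0. For each pair (i, j) with i < j, the coefficient of dx_i ∧ dx_j in alpha ∧ beta is (alpha_i * beta_j - alpha_j * beta_i). Collecting: alpha ∧ beta = (-5*x*y) dx ∧ dy.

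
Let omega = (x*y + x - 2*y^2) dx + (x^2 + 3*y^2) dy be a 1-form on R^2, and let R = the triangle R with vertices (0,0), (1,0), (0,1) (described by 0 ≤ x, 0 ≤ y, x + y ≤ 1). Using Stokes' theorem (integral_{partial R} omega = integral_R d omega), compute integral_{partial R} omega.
integral_(partial R) omega = 5/6

Stokes: integral_partial_R omega = integral_R d omega with d omega = (∂Q/∂x - ∂P/∂y) dx ∧ dy.
  ∂Q/∂x = 2*x
  ∂P/∂y = x - 4*y
  integrand = ∂Q/∂x - ∂P/∂y = x + 4*y.
Integrating over R: integral_0^1 integral_0^{1-x} (x + 4*y) dy dx = 5/6.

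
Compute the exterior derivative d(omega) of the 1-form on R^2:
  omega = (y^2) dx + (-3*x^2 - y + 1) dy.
d(omega) = (-6*x - 2*y) dx ∧ dy

For a 1-form omega = sum_i f_i dx_i, the exterior derivative is
  d(omega) = sum_{i < j} (∂f_j/∂x_i - ∂f_i/∂x_j) dx_i ∧ dx_j.
  coefficient of dx ∧ dy: ∂f_2/∂x - ∂f_1/∂y = ∂(-3*x^2 - y + 1)/∂x - ∂(y^2)/∂y = -6*x - 2*y
Assembling: d(omega) = (-6*x - 2*y) dx ∧ dy.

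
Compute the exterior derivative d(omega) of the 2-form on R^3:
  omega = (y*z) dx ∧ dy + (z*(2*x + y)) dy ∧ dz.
d(omega) = (y + 2*z) dx ∧ dy ∧ dz

For a 2-form omega = sum_{i<j} g_{ij} dx_i ∧ dx_j, the exterior derivative is
  d(omega) = sum_{i<j} d(g_{ij}) ∧ dx_i ∧ dx_j = sum_{i<j, k} (∂g_{ij}/∂x_k) dx_k ∧ dx_i ∧ dx_j.
Expand each term, using dx_k ∧ dx_i ∧ dx_j = sgn(permutation) dx_{(a)} ∧ dx_{(b)} ∧ dx_{(c)} with (a < b < c) sorted:
  d(y*z) includes (∂/∂z)(y*z) dz = (y) dz, which multiplied by dx ∧ dy gives (y) dx ∧ dy ∧ dz
  d(z*(2*x + y)) includes (∂/∂x)(z*(2*x + y)) dx = (2*z) dx, which multiplied by dy ∧ dz gives (2*z) dx ∧ dy ∧ dz
Collecting like 3-forms: d(omega) = (y + 2*z) dx ∧ dy ∧ dz.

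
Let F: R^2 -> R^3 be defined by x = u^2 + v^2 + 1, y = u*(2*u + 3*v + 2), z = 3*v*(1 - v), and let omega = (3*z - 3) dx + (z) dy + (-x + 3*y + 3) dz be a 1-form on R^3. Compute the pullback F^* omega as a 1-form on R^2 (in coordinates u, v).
F^* omega = (-30*u*v^2 + 30*u*v - 6*u - 9*v^3 + 3*v^2 + 6*v) du + (-30*u^2*v + 15*u^2 - 63*u*v^2 + 18*u - 12*v^3 + 15*v^2 - 18*v + 6) dv

Using F^*(f dg) = (f ∘ F) d(g ∘ F), substitute each coordinate x_i by F_i(u, v) in f_i, and replace dx_i by d F_i = (∂F_i/∂u) du + (∂F_i/∂v) dv.
  For the x component: f_1(F) = -9*v^2 + 9*v - 3; d F_1 = (2*u) du + (2*v) dv
  For the y component: f_2(F) = 3*v*(1 - v); d F_2 = (4*u + 3*v + 2) du + (3*u) dv
  For the z component: f_3(F) = 5*u^2 + 9*u*v + 6*u - v^2 + 2; d F_3 = (0) du + (3 - 6*v) dv
Combining and collecting du, dv coefficients:
  coeff of du: -30*u*v^2 + 30*u*v - 6*u - 9*v^3 + 3*v^2 + 6*v
  coeff of dv: -30*u^2*v + 15*u^2 - 63*u*v^2 + 18*u - 12*v^3 + 15*v^2 - 18*v + 6
F^* omega = (-30*u*v^2 + 30*u*v - 6*u - 9*v^3 + 3*v^2 + 6*v) du + (-30*u^2*v + 15*u^2 - 63*u*v^2 + 18*u - 12*v^3 + 15*v^2 - 18*v + 6) dv.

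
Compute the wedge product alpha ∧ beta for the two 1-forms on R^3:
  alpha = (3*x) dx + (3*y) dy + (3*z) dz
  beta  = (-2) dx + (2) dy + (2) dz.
alpha ∧ beta = (6*x + 6*y) dx ∧ dy + (6*x + 6*z) dx ∧ dz + (6*y - 6*z) dy ∧ dz

Distribute the wedge, using dx_i ∧ dx_j = -dx_j ∧ dx_i and dx_i ∧ dx_i = 0. For each pair (i, j) with i < j, the coefficient of dx_i ∧ dx_j in alpha ∧ beta is (alpha_i * beta_j - alpha_j * beta_i). Collecting: alpha ∧ beta = (6*x + 6*y) dx ∧ dy + (6*x + 6*z) dx ∧ dz + (6*y - 6*z) dy ∧ dz.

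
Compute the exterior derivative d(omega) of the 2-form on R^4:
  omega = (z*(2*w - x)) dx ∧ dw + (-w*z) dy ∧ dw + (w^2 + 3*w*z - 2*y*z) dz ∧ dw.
d(omega) = (-2*w + x) dx ∧ dz ∧ dw + (w - 2*z) dy ∧ dz ∧ dw

For a 2-form omega = sum_{i<j} g_{ij} dx_i ∧ dx_j, the exterior derivative is
  d(omega) = sum_{i<j} d(g_{ij}) ∧ dx_i ∧ dx_j = sum_{i<j, k} (∂g_{ij}/∂x_k) dx_k ∧ dx_i ∧ dx_j.
Expand each term, using dx_k ∧ dx_i ∧ dx_j = sgn(permutation) dx_{(a)} ∧ dx_{(b)} ∧ dx_{(c)} with (a < b < c) sorted:
  d(z*(2*w - x)) includes (∂/∂z)(z*(2*w - x)) dz = (2*w - x) dz, which multiplied by dx ∧ dw gives (-2*w + x) dx ∧ dz ∧ dw
  d(-w*z) includes (∂/∂z)(-w*z) dz = (-w) dz, which multiplied by dy ∧ dw gives (w) dy ∧ dz ∧ dw
  d(w^2 + 3*w*z - 2*y*z) includes (∂/∂y)(w^2 + 3*w*z - 2*y*z) dy = (-2*z) dy, which multiplied by dz ∧ dw gives (-2*z) dy ∧ dz ∧ dw
Collecting like 3-forms: d(omega) = (-2*w + x) dx ∧ dz ∧ dw + (w - 2*z) dy ∧ dz ∧ dw.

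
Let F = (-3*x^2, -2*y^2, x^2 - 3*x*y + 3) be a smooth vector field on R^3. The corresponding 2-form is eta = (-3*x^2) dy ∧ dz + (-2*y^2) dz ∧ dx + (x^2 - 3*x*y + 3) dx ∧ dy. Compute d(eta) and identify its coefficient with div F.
d(eta) = (-6*x - 4*y) dx ∧ dy ∧ dz; div F = -6*x - 4*y

For a 2-form in R^3 of the form above, applying d gives a 3-form with coefficient ∂P/∂x + ∂Q/∂y + ∂R/∂z:
  ∂P/∂x = -6*x
  ∂Q/∂y = -4*y
  ∂R/∂z = 0
Sum = -6*x - 4*y, which is exactly div F.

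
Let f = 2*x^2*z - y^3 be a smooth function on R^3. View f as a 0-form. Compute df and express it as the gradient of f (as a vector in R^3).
df = (4*x*z) dx + (-3*y^2) dy + (2*x^2) dz; grad f = (4*x*z, -3*y^2, 2*x^2)

For a 0-form f, d f = (∂f/∂x) dx + (∂f/∂y) dy + (∂f/∂z) dz. The components of the vector representation are exactly the entries of grad f in Cartesian coordinates:
  ∂f/∂x = 4*x*z
  ∂f/∂y = -3*y^2
  ∂f/∂z = 2*x^2.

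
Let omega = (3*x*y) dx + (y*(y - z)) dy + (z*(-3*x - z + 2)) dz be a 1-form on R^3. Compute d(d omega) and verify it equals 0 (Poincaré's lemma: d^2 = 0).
d(d omega) = 0

Step 1: d omega = sum_{i<j} (∂f_j/∂x_i - ∂f_i/∂x_j) dx_i ∧ dx_j:
  coeff of dx ∧ dy: -3*x
  coeff of dx ∧ dz: -3*z
  coeff of dy ∧ dz: y
Step 2: Apply d again to each 2-form coefficient. The only possible 3-form in R^3 is dx ∧ dy ∧ dz, with coefficient
  ∂(coeff of dy∧dz)/∂x - ∂(coeff of dx∧dz)/∂y + ∂(coeff of dx∧dy)/∂z
  = ∂/∂x (y) - ∂/∂y (-3*z) + ∂/∂z (-3*x).
Each of these terms simplifies to sums of mixed partials that cancel in pairs. The result is 0 (by equality of mixed partials for smooth functions — Schwarz / Clairaut).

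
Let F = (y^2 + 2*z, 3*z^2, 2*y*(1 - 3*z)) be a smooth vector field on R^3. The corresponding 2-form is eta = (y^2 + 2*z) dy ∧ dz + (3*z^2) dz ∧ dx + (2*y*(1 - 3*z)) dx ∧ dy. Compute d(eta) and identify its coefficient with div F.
d(eta) = (-6*y) dx ∧ dy ∧ dz; div F = -6*y

For a 2-form in R^3 of the form above, applying d gives a 3-form with coefficient ∂P/∂x + ∂Q/∂y + ∂R/∂z:
  ∂P/∂x = 0
  ∂Q/∂y = 0
  ∂R/∂z = -6*y
Sum = -6*y, which is exactly div F.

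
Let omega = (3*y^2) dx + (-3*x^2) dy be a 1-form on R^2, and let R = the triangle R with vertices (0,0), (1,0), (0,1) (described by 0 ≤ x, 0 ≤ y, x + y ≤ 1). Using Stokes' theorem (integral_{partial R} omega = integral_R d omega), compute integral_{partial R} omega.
integral_(partial R) omega = -2

Stokes: integral_partial_R omega = integral_R d omega with d omega = (∂Q/∂x - ∂P/∂y) dx ∧ dy.
  ∂Q/∂x = -6*x
  ∂P/∂y = 6*y
  integrand = ∂Q/∂x - ∂P/∂y = -6*x - 6*y.
Integrating over R: integral_0^1 integral_0^{1-x} (-6*x - 6*y) dy dx = -2.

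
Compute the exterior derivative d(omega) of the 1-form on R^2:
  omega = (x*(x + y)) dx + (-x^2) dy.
d(omega) = (-3*x) dx ∧ dy

For a 1-form omega = sum_i f_i dx_i, the exterior derivative is
  d(omega) = sum_{i < j} (∂f_j/∂x_i - ∂f_i/∂x_j) dx_i ∧ dx_j.
  coefficient of dx ∧ dy: ∂f_2/∂x - ∂f_1/∂y = ∂(-x^2)/∂x - ∂(x*(x + y))/∂y = -3*x
Assembling: d(omega) = (-3*x) dx ∧ dy.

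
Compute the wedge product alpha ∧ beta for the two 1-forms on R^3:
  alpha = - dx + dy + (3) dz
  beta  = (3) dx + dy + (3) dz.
alpha ∧ beta = (-4) dx ∧ dy + (-12) dx ∧ dz

Distribute the wedge, using dx_i ∧ dx_j = -dx_j ∧ dx_i and dx_i ∧ dx_i = 0. For each pair (i, j) with i < j, the coefficient of dx_i ∧ dx_j in alpha ∧ beta is (alpha_i * beta_j - alpha_j * beta_i). Collecting: alpha ∧ beta = (-4) dx ∧ dy + (-12) dx ∧ dz.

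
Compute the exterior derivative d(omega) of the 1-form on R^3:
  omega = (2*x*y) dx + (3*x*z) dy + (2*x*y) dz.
d(omega) = (-2*x + 3*z) dx ∧ dy + (2*y) dx ∧ dz + (-x) dy ∧ dz

For a 1-form omega = sum_i f_i dx_i, the exterior derivative is
  d(omega) = sum_{i < j} (∂f_j/∂x_i - ∂f_i/∂x_j) dx_i ∧ dx_j.
  coefficient of dx ∧ dy: ∂f_2/∂x - ∂f_1/∂y = ∂(3*x*z)/∂x - ∂(2*x*y)/∂y = -2*x + 3*z
  coefficient of dx ∧ dz: ∂f_3/∂x - ∂f_1/∂z = ∂(2*x*y)/∂x - ∂(2*x*y)/∂z = 2*y
  coefficient of dy ∧ dz: ∂f_3/∂y - ∂f_2/∂z = ∂(2*x*y)/∂y - ∂(3*x*z)/∂z = -x
Assembling: d(omega) = (-2*x + 3*z) dx ∧ dy + (2*y) dx ∧ dz + (-x) dy ∧ dz.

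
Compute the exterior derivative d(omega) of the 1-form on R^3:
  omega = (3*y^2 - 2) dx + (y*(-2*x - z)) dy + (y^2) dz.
d(omega) = (-8*y) dx ∧ dy + (3*y) dy ∧ dz

For a 1-form omega = sum_i f_i dx_i, the exterior derivative is
  d(omega) = sum_{i < j} (∂f_j/∂x_i - ∂f_i/∂x_j) dx_i ∧ dx_j.
  coefficient of dx ∧ dy: ∂f_2/∂x - ∂f_1/∂y = ∂(y*(-2*x - z))/∂x - ∂(3*y^2 - 2)/∂y = -8*y
  coefficient of dy ∧ dz: ∂f_3/∂y - ∂f_2/∂z = ∂(y^2)/∂y - ∂(y*(-2*x - z))/∂z = 3*y
Assembling: d(omega) = (-8*y) dx ∧ dy + (3*y) dy ∧ dz.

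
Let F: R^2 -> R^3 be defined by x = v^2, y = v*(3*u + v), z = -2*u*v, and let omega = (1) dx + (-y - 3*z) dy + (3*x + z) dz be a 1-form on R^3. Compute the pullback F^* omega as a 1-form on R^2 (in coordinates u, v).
F^* omega = (v^2*(13*u - 9*v)) du + (v*(13*u^2 - 3*u*v - 2*v^2 + 2)) dv

Using F^*(f dg) = (f ∘ F) d(g ∘ F), substitute each coordinate x_i by F_i(u, v) in f_i, and replace dx_i by d F_i = (∂F_i/∂u) du + (∂F_i/∂v) dv.
  For the x component: f_1(F) = 1; d F_1 = (0) du + (2*v) dv
  For the y component: f_2(F) = v*(3*u - v); d F_2 = (3*v) du + (3*u + 2*v) dv
  For the z component: f_3(F) = v*(-2*u + 3*v); d F_3 = (-2*v) du + (-2*u) dv
Combining and collecting du, dv coefficients:
  coeff of du: v^2*(13*u - 9*v)
  coeff of dv: v*(13*u^2 - 3*u*v - 2*v^2 + 2)
F^* omega = (v^2*(13*u - 9*v)) du + (v*(13*u^2 - 3*u*v - 2*v^2 + 2)) dv.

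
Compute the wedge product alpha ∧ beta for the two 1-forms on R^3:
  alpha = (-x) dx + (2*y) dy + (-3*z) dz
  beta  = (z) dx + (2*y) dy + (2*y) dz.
alpha ∧ beta = (-2*y*(x + z)) dx ∧ dy + (-2*x*y + 3*z^2) dx ∧ dz + (2*y*(2*y + 3*z)) dy ∧ dz

Distribute the wedge, using dx_i ∧ dx_j = -dx_j ∧ dx_i and dx_i ∧ dx_i = 0. For each pair (i, j) with i < j, the coefficient of dx_i ∧ dx_j in alpha ∧ beta is (alpha_i * beta_j - alpha_j * beta_i). Collecting: alpha ∧ beta = (-2*y*(x + z)) dx ∧ dy + (-2*x*y + 3*z^2) dx ∧ dz + (2*y*(2*y + 3*z)) dy ∧ dz.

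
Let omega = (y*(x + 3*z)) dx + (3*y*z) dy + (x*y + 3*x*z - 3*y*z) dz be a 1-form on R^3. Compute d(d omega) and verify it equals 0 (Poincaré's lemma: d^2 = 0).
d(d omega) = 0

Step 1: d omega = sum_{i<j} (∂f_j/∂x_i - ∂f_i/∂x_j) dx_i ∧ dx_j:
  coeff of dx ∧ dy: -x - 3*z
  coeff of dx ∧ dz: -2*y + 3*z
  coeff of dy ∧ dz: x - 3*y - 3*z
Step 2: Apply d again to each 2-form coefficient. The only possible 3-form in R^3 is dx ∧ dy ∧ dz, with coefficient
  ∂(coeff of dy∧dz)/∂x - ∂(coeff of dx∧dz)/∂y + ∂(coeff of dx∧dy)/∂z
  = ∂/∂x (x - 3*y - 3*z) - ∂/∂y (-2*y + 3*z) + ∂/∂z (-x - 3*z).
Each of these terms simplifies to sums of mixed partials that cancel in pairs. The result is 0 (by equality of mixed partials for smooth functions — Schwarz / Clairaut).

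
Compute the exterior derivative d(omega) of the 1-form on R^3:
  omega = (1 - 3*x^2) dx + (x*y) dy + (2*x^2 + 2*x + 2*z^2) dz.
d(omega) = (y) dx ∧ dy + (4*x + 2) dx ∧ dz

For a 1-form omega = sum_i f_i dx_i, the exterior derivative is
  d(omega) = sum_{i < j} (∂f_j/∂x_i - ∂f_i/∂x_j) dx_i ∧ dx_j.
  coefficient of dx ∧ dy: ∂f_2/∂x - ∂f_1/∂y = ∂(x*y)/∂x - ∂(1 - 3*x^2)/∂y = y
  coefficient of dx ∧ dz: ∂f_3/∂x - ∂f_1/∂z = ∂(2*x^2 + 2*x + 2*z^2)/∂x - ∂(1 - 3*x^2)/∂z = 4*x + 2
Assembling: d(omega) = (y) dx ∧ dy + (4*x + 2) dx ∧ dz.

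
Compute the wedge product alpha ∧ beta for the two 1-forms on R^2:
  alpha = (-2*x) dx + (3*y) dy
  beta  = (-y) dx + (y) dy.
alpha ∧ beta = (y*(-2*x + 3*y)) dx ∧ dy

Distribute the wedge, using dx_i ∧ dx_j = -dx_j ∧ dx_i and dx_i ∧ dx_i = 0. For each pair (i, j) with i < j, the coefficient of dx_i ∧ dx_j in alpha ∧ beta is (alpha_i * beta_j - alpha_j * beta_i). Collecting: alpha ∧ beta = (y*(-2*x + 3*y)) dx ∧ dy.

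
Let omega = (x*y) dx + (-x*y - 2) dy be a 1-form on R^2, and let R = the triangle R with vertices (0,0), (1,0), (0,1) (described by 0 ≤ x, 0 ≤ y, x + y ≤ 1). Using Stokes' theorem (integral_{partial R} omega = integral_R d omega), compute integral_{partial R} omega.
integral_(partial R) omega = -1/3

Stokes: integral_partial_R omega = integral_R d omega with d omega = (∂Q/∂x - ∂P/∂y) dx ∧ dy.
  ∂Q/∂x = -y
  ∂P/∂y = x
  integrand = ∂Q/∂x - ∂P/∂y = -x - y.
Integrating over R: integral_0^1 integral_0^{1-x} (-x - y) dy dx = -1/3.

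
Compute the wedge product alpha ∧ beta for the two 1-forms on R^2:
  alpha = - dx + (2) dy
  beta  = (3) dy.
alpha ∧ beta = (-3) dx ∧ dy

Distribute the wedge, using dx_i ∧ dx_j = -dx_j ∧ dx_i and dx_i ∧ dx_i = 0. For each pair (i, j) with i < j, the coefficient of dx_i ∧ dx_j in alpha ∧ beta is (alpha_i * beta_j - alpha_j * beta_i). Collecting: alpha ∧ beta = (-3) dx ∧ dy.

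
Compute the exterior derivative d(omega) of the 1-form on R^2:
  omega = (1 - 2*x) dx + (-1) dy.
d(omega) = 0

For a 1-form omega = sum_i f_i dx_i, the exterior derivative is
  d(omega) = sum_{i < j} (∂f_j/∂x_i - ∂f_i/∂x_j) dx_i ∧ dx_j.

Assembling: d(omega) = 0.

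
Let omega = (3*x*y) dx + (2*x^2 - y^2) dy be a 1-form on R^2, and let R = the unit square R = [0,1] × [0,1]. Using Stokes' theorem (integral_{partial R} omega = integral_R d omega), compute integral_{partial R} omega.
integral_(partial R) omega = 1/2

Stokes: integral_partial_R omega = integral_R d omega with d omega = (∂Q/∂x - ∂P/∂y) dx ∧ dy.
  ∂Q/∂x = 4*x
  ∂P/∂y = 3*x
  integrand = ∂Q/∂x - ∂P/∂y = x.
Integrating over R: integral_0^1 integral_0^1 (x) dx dy = 1/2.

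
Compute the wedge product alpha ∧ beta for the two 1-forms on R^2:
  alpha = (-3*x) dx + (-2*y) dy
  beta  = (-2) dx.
alpha ∧ beta = (-4*y) dx ∧ dy

Distribute the wedge, using dx_i ∧ dx_j = -dx_j ∧ dx_i and dx_i ∧ dx_i = 0. For each pair (i, j) with i < j, the coefficient of dx_i ∧ dx_j in alpha ∧ beta is (alpha_i * beta_j - alpha_j * beta_i). Collecting: alpha ∧ beta = (-4*y) dx ∧ dy.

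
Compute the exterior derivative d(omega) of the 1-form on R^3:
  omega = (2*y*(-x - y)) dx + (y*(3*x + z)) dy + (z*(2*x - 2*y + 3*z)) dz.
d(omega) = (2*x + 7*y) dx ∧ dy + (2*z) dx ∧ dz + (-y - 2*z) dy ∧ dz

For a 1-form omega = sum_i f_i dx_i, the exterior derivative is
  d(omega) = sum_{i < j} (∂f_j/∂x_i - ∂f_i/∂x_j) dx_i ∧ dx_j.
  coefficient of dx ∧ dy: ∂f_2/∂x - ∂f_1/∂y = ∂(y*(3*x + z))/∂x - ∂(2*y*(-x - y))/∂y = 2*x + 7*y
  coefficient of dx ∧ dz: ∂f_3/∂x - ∂f_1/∂z = ∂(z*(2*x - 2*y + 3*z))/∂x - ∂(2*y*(-x - y))/∂z = 2*z
  coefficient of dy ∧ dz: ∂f_3/∂y - ∂f_2/∂z = ∂(z*(2*x - 2*y + 3*z))/∂y - ∂(y*(3*x + z))/∂z = -y - 2*z
Assembling: d(omega) = (2*x + 7*y) dx ∧ dy + (2*z) dx ∧ dz + (-y - 2*z) dy ∧ dz.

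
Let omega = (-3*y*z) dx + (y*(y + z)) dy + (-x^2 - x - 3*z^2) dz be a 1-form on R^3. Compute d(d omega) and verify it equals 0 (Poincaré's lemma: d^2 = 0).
d(d omega) = 0

Step 1: d omega = sum_{i<j} (∂f_j/∂x_i - ∂f_i/∂x_j) dx_i ∧ dx_j:
  coeff of dx ∧ dy: 3*z
  coeff of dx ∧ dz: -2*x + 3*y - 1
  coeff of dy ∧ dz: -y
Step 2: Apply d again to each 2-form coefficient. The only possible 3-form in R^3 is dx ∧ dy ∧ dz, with coefficient
  ∂(coeff of dy∧dz)/∂x - ∂(coeff of dx∧dz)/∂y + ∂(coeff of dx∧dy)/∂z
  = ∂/∂x (-y) - ∂/∂y (-2*x + 3*y - 1) + ∂/∂z (3*z).
Each of these terms simplifies to sums of mixed partials that cancel in pairs. The result is 0 (by equality of mixed partials for smooth functions — Schwarz / Clairaut).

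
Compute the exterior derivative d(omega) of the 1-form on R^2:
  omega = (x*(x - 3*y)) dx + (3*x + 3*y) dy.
d(omega) = (3*x + 3) dx ∧ dy

For a 1-form omega = sum_i f_i dx_i, the exterior derivative is
  d(omega) = sum_{i < j} (∂f_j/∂x_i - ∂f_i/∂x_j) dx_i ∧ dx_j.
  coefficient of dx ∧ dy: ∂f_2/∂x - ∂f_1/∂y = ∂(3*x + 3*y)/∂x - ∂(x*(x - 3*y))/∂y = 3*x + 3
Assembling: d(omega) = (3*x + 3) dx ∧ dy.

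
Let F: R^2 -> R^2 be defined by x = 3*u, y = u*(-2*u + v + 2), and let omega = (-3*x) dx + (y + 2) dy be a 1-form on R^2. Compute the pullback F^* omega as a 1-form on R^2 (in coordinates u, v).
F^* omega = (8*u^3 - 6*u^2*v - 12*u^2 + u*v^2 + 4*u*v - 31*u + 2*v + 4) du + (u*(-2*u^2 + u*v + 2*u + 2)) dv

Using F^*(f dg) = (f ∘ F) d(g ∘ F), substitute each coordinate x_i by F_i(u, v) in f_i, and replace dx_i by d F_i = (∂F_i/∂u) du + (∂F_i/∂v) dv.
  For the x component: f_1(F) = -9*u; d F_1 = (3) du + (0) dv
  For the y component: f_2(F) = -2*u^2 + u*v + 2*u + 2; d F_2 = (-4*u + v + 2) du + (u) dv
Combining and collecting du, dv coefficients:
  coeff of du: 8*u^3 - 6*u^2*v - 12*u^2 + u*v^2 + 4*u*v - 31*u + 2*v + 4
  coeff of dv: u*(-2*u^2 + u*v + 2*u + 2)
F^* omega = (8*u^3 - 6*u^2*v - 12*u^2 + u*v^2 + 4*u*v - 31*u + 2*v + 4) du + (u*(-2*u^2 + u*v + 2*u + 2)) dv.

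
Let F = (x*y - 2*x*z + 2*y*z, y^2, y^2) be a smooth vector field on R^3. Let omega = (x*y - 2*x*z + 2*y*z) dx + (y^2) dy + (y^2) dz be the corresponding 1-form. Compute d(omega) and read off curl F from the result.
d(omega) = (2*y) dy ∧ dz + (-2*x + 2*y) dz ∧ dx + (-x - 2*z) dx ∧ dy; curl F = (2*y, -2*x + 2*y, -x - 2*z)

d omega = sum_{i<j} (∂f_j/∂x_i - ∂f_i/∂x_j) dx_i ∧ dx_j. Under the identification (dy ∧ dz, dz ∧ dx, dx ∧ dy) ↔ (e_x, e_y, e_z), the coefficients are exactly the components of curl F. Compute:
  ∂R/∂y - ∂Q/∂z = (2*y) - (0) = 2*y
  ∂P/∂z - ∂R/∂x = (-2*x + 2*y) - (0) = -2*x + 2*y
  ∂Q/∂x - ∂P/∂y = (0) - (x + 2*z) = -x - 2*z.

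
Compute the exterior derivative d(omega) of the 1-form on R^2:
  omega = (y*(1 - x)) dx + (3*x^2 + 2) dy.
d(omega) = (7*x - 1) dx ∧ dy

For a 1-form omega = sum_i f_i dx_i, the exterior derivative is
  d(omega) = sum_{i < j} (∂f_j/∂x_i - ∂f_i/∂x_j) dx_i ∧ dx_j.
  coefficient of dx ∧ dy: ∂f_2/∂x - ∂f_1/∂y = ∂(3*x^2 + 2)/∂x - ∂(y*(1 - x))/∂y = 7*x - 1
Assembling: d(omega) = (7*x - 1) dx ∧ dy.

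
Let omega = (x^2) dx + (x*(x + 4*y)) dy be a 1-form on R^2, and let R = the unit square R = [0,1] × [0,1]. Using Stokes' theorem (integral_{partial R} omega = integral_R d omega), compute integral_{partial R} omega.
integral_(partial R) omega = 3

Stokes: integral_partial_R omega = integral_R d omega with d omega = (∂Q/∂x - ∂P/∂y) dx ∧ dy.
  ∂Q/∂x = 2*x + 4*y
  ∂P/∂y = 0
  integrand = ∂Q/∂x - ∂P/∂y = 2*x + 4*y.
Integrating over R: integral_0^1 integral_0^1 (2*x + 4*y) dx dy = 3.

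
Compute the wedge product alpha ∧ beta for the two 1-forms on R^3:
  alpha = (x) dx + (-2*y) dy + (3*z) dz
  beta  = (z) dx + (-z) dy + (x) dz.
alpha ∧ beta = (z*(-x + 2*y)) dx ∧ dy + (x^2 - 3*z^2) dx ∧ dz + (-2*x*y + 3*z^2) dy ∧ dz

Distribute the wedge, using dx_i ∧ dx_j = -dx_j ∧ dx_i and dx_i ∧ dx_i = 0. For each pair (i, j) with i < j, the coefficient of dx_i ∧ dx_j in alpha ∧ beta is (alpha_i * beta_j - alpha_j * beta_i). Collecting: alpha ∧ beta = (z*(-x + 2*y)) dx ∧ dy + (x^2 - 3*z^2) dx ∧ dz + (-2*x*y + 3*z^2) dy ∧ dz.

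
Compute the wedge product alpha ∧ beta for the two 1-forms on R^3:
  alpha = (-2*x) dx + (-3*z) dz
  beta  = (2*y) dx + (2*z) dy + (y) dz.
alpha ∧ beta = (-4*x*z) dx ∧ dy + (2*y*(-x + 3*z)) dx ∧ dz + (6*z^2) dy ∧ dz

Distribute the wedge, using dx_i ∧ dx_j = -dx_j ∧ dx_i and dx_i ∧ dx_i = 0. For each pair (i, j) with i < j, the coefficient of dx_i ∧ dx_j in alpha ∧ beta is (alpha_i * beta_j - alpha_j * beta_i). Collecting: alpha ∧ beta = (-4*x*z) dx ∧ dy + (2*y*(-x + 3*z)) dx ∧ dz + (6*z^2) dy ∧ dz.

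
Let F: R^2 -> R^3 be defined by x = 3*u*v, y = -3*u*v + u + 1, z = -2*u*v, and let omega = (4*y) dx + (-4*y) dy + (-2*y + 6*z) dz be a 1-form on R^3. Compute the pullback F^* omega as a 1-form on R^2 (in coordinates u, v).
F^* omega = (-60*u*v^2 + 40*u*v - 4*u + 28*v - 4) du + (4*u*(-15*u*v + 7*u + 7)) dv

Using F^*(f dg) = (f ∘ F) d(g ∘ F), substitute each coordinate x_i by F_i(u, v) in f_i, and replace dx_i by d F_i = (∂F_i/∂u) du + (∂F_i/∂v) dv.
  For the x component: f_1(F) = -12*u*v + 4*u + 4; d F_1 = (3*v) du + (3*u) dv
  For the y component: f_2(F) = 12*u*v - 4*u - 4; d F_2 = (1 - 3*v) du + (-3*u) dv
  For the z component: f_3(F) = -6*u*v - 2*u - 2; d F_3 = (-2*v) du + (-2*u) dv
Combining and collecting du, dv coefficients:
  coeff of du: -60*u*v^2 + 40*u*v - 4*u + 28*v - 4
  coeff of dv: 4*u*(-15*u*v + 7*u + 7)
F^* omega = (-60*u*v^2 + 40*u*v - 4*u + 28*v - 4) du + (4*u*(-15*u*v + 7*u + 7)) dv.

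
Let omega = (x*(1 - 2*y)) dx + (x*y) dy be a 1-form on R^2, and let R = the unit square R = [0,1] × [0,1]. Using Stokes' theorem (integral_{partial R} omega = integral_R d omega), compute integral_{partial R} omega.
integral_(partial R) omega = 3/2

Stokes: integral_partial_R omega = integral_R d omega with d omega = (∂Q/∂x - ∂P/∂y) dx ∧ dy.
  ∂Q/∂x = y
  ∂P/∂y = -2*x
  integrand = ∂Q/∂x - ∂P/∂y = 2*x + y.
Integrating over R: integral_0^1 integral_0^1 (2*x + y) dx dy = 3/2.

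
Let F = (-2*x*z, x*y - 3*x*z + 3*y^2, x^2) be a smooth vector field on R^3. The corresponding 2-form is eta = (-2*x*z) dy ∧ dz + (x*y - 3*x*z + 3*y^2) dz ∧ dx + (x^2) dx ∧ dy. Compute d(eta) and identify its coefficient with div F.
d(eta) = (x + 6*y - 2*z) dx ∧ dy ∧ dz; div F = x + 6*y - 2*z

For a 2-form in R^3 of the form above, applying d gives a 3-form with coefficient ∂P/∂x + ∂Q/∂y + ∂R/∂z:
  ∂P/∂x = -2*z
  ∂Q/∂y = x + 6*y
  ∂R/∂z = 0
Sum = x + 6*y - 2*z, which is exactly div F.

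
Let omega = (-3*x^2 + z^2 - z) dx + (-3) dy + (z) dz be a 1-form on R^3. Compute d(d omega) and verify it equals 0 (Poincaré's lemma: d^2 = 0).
d(d omega) = 0

Step 1: d omega = sum_{i<j} (∂f_j/∂x_i - ∂f_i/∂x_j) dx_i ∧ dx_j:
  coeff of dx ∧ dy: 0
  coeff of dx ∧ dz: 1 - 2*z
  coeff of dy ∧ dz: 0
Step 2: Apply d again to each 2-form coefficient. The only possible 3-form in R^3 is dx ∧ dy ∧ dz, with coefficient
  ∂(coeff of dy∧dz)/∂x - ∂(coeff of dx∧dz)/∂y + ∂(coeff of dx∧dy)/∂z
  = ∂/∂x (0) - ∂/∂y (1 - 2*z) + ∂/∂z (0).
Each of these terms simplifies to sums of mixed partials that cancel in pairs. The result is 0 (by equality of mixed partials for smooth functions — Schwarz / Clairaut).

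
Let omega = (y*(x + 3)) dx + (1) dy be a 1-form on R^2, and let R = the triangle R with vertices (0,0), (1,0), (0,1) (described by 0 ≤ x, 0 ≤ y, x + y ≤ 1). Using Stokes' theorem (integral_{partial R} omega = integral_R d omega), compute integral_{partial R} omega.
integral_(partial R) omega = -5/3

Stokes: integral_partial_R omega = integral_R d omega with d omega = (∂Q/∂x - ∂P/∂y) dx ∧ dy.
  ∂Q/∂x = 0
  ∂P/∂y = x + 3
  integrand = ∂Q/∂x - ∂P/∂y = -x - 3.
Integrating over R: integral_0^1 integral_0^{1-x} (-x - 3) dy dx = -5/3.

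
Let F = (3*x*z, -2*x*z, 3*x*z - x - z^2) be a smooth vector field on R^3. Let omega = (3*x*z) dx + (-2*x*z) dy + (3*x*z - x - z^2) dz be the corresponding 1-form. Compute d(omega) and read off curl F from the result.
d(omega) = (2*x) dy ∧ dz + (3*x - 3*z + 1) dz ∧ dx + (-2*z) dx ∧ dy; curl F = (2*x, 3*x - 3*z + 1, -2*z)

d omega = sum_{i<j} (∂f_j/∂x_i - ∂f_i/∂x_j) dx_i ∧ dx_j. Under the identification (dy ∧ dz, dz ∧ dx, dx ∧ dy) ↔ (e_x, e_y, e_z), the coefficients are exactly the components of curl F. Compute:
  ∂R/∂y - ∂Q/∂z = (0) - (-2*x) = 2*x
  ∂P/∂z - ∂R/∂x = (3*x) - (3*z - 1) = 3*x - 3*z + 1
  ∂Q/∂x - ∂P/∂y = (-2*z) - (0) = -2*z.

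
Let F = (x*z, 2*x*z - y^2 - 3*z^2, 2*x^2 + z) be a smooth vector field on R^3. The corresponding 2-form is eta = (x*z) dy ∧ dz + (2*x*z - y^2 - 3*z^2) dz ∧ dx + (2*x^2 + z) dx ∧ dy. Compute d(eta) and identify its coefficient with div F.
d(eta) = (-2*y + z + 1) dx ∧ dy ∧ dz; div F = -2*y + z + 1

For a 2-form in R^3 of the form above, applying d gives a 3-form with coefficient ∂P/∂x + ∂Q/∂y + ∂R/∂z:
  ∂P/∂x = z
  ∂Q/∂y = -2*y
  ∂R/∂z = 1
Sum = -2*y + z + 1, which is exactly div F.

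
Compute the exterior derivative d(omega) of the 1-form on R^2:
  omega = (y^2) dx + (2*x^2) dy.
d(omega) = (4*x - 2*y) dx ∧ dy

For a 1-form omega = sum_i f_i dx_i, the exterior derivative is
  d(omega) = sum_{i < j} (∂f_j/∂x_i - ∂f_i/∂x_j) dx_i ∧ dx_j.
  coefficient of dx ∧ dy: ∂f_2/∂x - ∂f_1/∂y = ∂(2*x^2)/∂x - ∂(y^2)/∂y = 4*x - 2*y
Assembling: d(omega) = (4*x - 2*y) dx ∧ dy.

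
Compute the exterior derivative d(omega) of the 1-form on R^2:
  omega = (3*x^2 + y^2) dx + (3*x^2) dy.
d(omega) = (6*x - 2*y) dx ∧ dy

For a 1-form omega = sum_i f_i dx_i, the exterior derivative is
  d(omega) = sum_{i < j} (∂f_j/∂x_i - ∂f_i/∂x_j) dx_i ∧ dx_j.
  coefficient of dx ∧ dy: ∂f_2/∂x - ∂f_1/∂y = ∂(3*x^2)/∂x - ∂(3*x^2 + y^2)/∂y = 6*x - 2*y
Assembling: d(omega) = (6*x - 2*y) dx ∧ dy.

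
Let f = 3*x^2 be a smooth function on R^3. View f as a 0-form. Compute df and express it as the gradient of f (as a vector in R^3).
df = (6*x) dx + (0) dy + (0) dz; grad f = (6*x, 0, 0)

For a 0-form f, d f = (∂f/∂x) dx + (∂f/∂y) dy + (∂f/∂z) dz. The components of the vector representation are exactly the entries of grad f in Cartesian coordinates:
  ∂f/∂x = 6*x
  ∂f/∂y = 0
  ∂f/∂z = 0.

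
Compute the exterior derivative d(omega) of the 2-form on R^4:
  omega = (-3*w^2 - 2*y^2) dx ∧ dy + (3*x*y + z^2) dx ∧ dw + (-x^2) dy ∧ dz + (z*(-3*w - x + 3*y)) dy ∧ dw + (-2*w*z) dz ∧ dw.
d(omega) = (-6*w - 3*x - z) dx ∧ dy ∧ dw + (-2*z) dx ∧ dz ∧ dw + (-2*x) dx ∧ dy ∧ dz + (3*w + x - 3*y) dy ∧ dz ∧ dw

For a 2-form omega = sum_{i<j} g_{ij} dx_i ∧ dx_j, the exterior derivative is
  d(omega) = sum_{i<j} d(g_{ij}) ∧ dx_i ∧ dx_j = sum_{i<j, k} (∂g_{ij}/∂x_k) dx_k ∧ dx_i ∧ dx_j.
Expand each term, using dx_k ∧ dx_i ∧ dx_j = sgn(permutation) dx_{(a)} ∧ dx_{(b)} ∧ dx_{(c)} with (a < b < c) sorted:
  d(-3*w^2 - 2*y^2) includes (∂/∂w)(-3*w^2 - 2*y^2) dw = (-6*w) dw, which multiplied by dx ∧ dy gives (-6*w) dx ∧ dy ∧ dw
  d(3*x*y + z^2) includes (∂/∂y)(3*x*y + z^2) dy = (3*x) dy, which multiplied by dx ∧ dw gives (-3*x) dx ∧ dy ∧ dw
  d(3*x*y + z^2) includes (∂/∂z)(3*x*y + z^2) dz = (2*z) dz, which multiplied by dx ∧ dw gives (-2*z) dx ∧ dz ∧ dw
  d(-x^2) includes (∂/∂x)(-x^2) dx = (-2*x) dx, which multiplied by dy ∧ dz gives (-2*x) dx ∧ dy ∧ dz
  d(z*(-3*w - x + 3*y)) includes (∂/∂x)(z*(-3*w - x + 3*y)) dx = (-z) dx, which multiplied by dy ∧ dw gives (-z) dx ∧ dy ∧ dw
  d(z*(-3*w - x + 3*y)) includes (∂/∂z)(z*(-3*w - x + 3*y)) dz = (-3*w - x + 3*y) dz, which multiplied by dy ∧ dw gives (3*w + x - 3*y) dy ∧ dz ∧ dw
Collecting like 3-forms: d(omega) = (-6*w - 3*x - z) dx ∧ dy ∧ dw + (-2*z) dx ∧ dz ∧ dw + (-2*x) dx ∧ dy ∧ dz + (3*w + x - 3*y) dy ∧ dz ∧ dw.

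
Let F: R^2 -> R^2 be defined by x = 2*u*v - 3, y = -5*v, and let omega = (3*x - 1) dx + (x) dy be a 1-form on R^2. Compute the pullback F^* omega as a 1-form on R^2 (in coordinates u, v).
F^* omega = (4*v*(3*u*v - 5)) du + (12*u^2*v - 10*u*v - 20*u + 15) dv

Using F^*(f dg) = (f ∘ F) d(g ∘ F), substitute each coordinate x_i by F_i(u, v) in f_i, and replace dx_i by d F_i = (∂F_i/∂u) du + (∂F_i/∂v) dv.
  For the x component: f_1(F) = 6*u*v - 10; d F_1 = (2*v) du + (2*u) dv
  For the y component: f_2(F) = 2*u*v - 3; d F_2 = (0) du + (-5) dv
Combining and collecting du, dv coefficients:
  coeff of du: 4*v*(3*u*v - 5)
  coeff of dv: 12*u^2*v - 10*u*v - 20*u + 15
F^* omega = (4*v*(3*u*v - 5)) du + (12*u^2*v - 10*u*v - 20*u + 15) dv.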